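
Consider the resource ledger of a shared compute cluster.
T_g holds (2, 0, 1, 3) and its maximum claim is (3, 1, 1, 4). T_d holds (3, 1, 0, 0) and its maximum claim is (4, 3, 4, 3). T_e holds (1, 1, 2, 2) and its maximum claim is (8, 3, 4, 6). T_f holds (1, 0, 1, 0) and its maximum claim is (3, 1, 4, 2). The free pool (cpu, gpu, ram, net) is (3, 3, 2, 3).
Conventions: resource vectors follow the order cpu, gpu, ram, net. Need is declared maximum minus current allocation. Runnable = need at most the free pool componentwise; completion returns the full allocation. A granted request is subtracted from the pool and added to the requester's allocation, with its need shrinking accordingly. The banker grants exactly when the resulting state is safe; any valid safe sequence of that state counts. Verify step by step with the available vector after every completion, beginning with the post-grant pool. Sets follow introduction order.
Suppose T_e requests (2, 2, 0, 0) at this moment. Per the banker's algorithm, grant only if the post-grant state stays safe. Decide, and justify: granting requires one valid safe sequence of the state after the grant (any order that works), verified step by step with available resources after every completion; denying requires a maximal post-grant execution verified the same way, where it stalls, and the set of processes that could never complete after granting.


DENY — the pretend-granted state is unsafe.
Key observation: after T_g, T_f the pool peaks at (4, 1, 4, 6), and each blocked process is short somewhere: T_d on gpu; T_e on cpu.
On the post-grant state, T_g, T_f is a maximal run — nothing extends it. Check, step by step:
  pool = (1, 1, 2, 3)
  T_g needs (1, 1, 0, 1) <= (1, 1, 2, 3) -> finishes; pool += (2, 0, 1, 3) = (3, 1, 3, 6)
  T_f needs (2, 1, 3, 2) <= (3, 1, 3, 6) -> finishes; pool += (1, 0, 1, 0) = (4, 1, 4, 6)
  blocked: T_d wants (1, 2, 4, 3), pool (4, 1, 4, 6) — not enough gpu
  blocked: T_e wants (5, 0, 2, 4), pool (4, 1, 4, 6) — not enough cpu
Processes that could never finish after the grant: T_d and T_e.


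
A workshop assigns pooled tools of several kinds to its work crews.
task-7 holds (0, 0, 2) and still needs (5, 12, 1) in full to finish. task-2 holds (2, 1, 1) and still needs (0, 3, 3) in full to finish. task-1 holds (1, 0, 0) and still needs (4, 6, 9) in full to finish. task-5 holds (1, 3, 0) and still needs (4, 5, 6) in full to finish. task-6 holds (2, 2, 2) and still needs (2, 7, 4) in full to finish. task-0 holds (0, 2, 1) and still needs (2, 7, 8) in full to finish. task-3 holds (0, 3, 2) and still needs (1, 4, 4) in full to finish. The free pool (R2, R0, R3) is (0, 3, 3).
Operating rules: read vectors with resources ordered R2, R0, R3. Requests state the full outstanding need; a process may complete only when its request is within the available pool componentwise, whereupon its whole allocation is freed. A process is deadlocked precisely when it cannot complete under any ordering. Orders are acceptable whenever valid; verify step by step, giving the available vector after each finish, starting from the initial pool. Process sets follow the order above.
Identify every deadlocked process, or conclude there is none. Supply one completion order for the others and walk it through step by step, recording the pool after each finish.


No process is deadlocked.
Key observation: the pool covers task-2 at once, and every later process fits after earlier releases.
A valid finishing order for the others: task-2, task-3, task-6, task-5, task-7, task-0, task-1. Verifying each step:
  pool = (0, 3, 3)
  task-2 needs (0, 3, 3) <= (0, 3, 3) -> finishes; pool += (2, 1, 1) = (2, 4, 4)
  task-3 needs (1, 4, 4) <= (2, 4, 4) -> finishes; pool += (0, 3, 2) = (2, 7, 6)
  task-6 needs (2, 7, 4) <= (2, 7, 6) -> finishes; pool += (2, 2, 2) = (4, 9, 8)
  task-5 needs (4, 5, 6) <= (4, 9, 8) -> finishes; pool += (1, 3, 0) = (5, 12, 8)
  task-7 needs (5, 12, 1) <= (5, 12, 8) -> finishes; pool += (0, 0, 2) = (5, 12, 10)
  task-0 needs (2, 7, 8) <= (5, 12, 10) -> finishes; pool += (0, 2, 1) = (5, 14, 11)
  task-1 needs (4, 6, 9) <= (5, 14, 11) -> finishes; pool += (1, 0, 0) = (6, 14, 11)


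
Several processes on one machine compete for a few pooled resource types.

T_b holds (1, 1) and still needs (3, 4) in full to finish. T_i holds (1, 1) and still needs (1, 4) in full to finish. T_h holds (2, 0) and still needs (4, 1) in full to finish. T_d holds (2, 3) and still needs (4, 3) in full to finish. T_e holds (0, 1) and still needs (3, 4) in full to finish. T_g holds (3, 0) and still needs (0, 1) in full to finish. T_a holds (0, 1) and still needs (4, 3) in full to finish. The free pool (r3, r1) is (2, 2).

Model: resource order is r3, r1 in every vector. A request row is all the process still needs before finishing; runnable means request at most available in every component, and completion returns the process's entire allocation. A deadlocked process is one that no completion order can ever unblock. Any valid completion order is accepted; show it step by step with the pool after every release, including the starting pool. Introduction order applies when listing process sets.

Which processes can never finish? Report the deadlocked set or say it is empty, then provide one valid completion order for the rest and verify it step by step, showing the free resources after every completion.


Deadlocked: T_b, T_i, T_d, T_e and T_a.
Key observation: even finishing T_g, T_h leaves just (7, 2) free — too little r1 for any of the remaining processes.
A valid finishing order for the others: T_g, T_h. Check, step by step:
  pool = (2, 2)
  T_g: need (0, 1) fits (2, 2); releases (3, 0), pool now (5, 2)
  T_h: need (4, 1) fits (5, 2); releases (2, 0), pool now (7, 2)
The stuck group stays short no matter what:
  T_b still needs (3, 4) but only (7, 2) is free — short on r1
  T_i still needs (1, 4) but only (7, 2) is free — short on r1
  T_d still needs (4, 3) but only (7, 2) is free — short on r1
  T_e still needs (3, 4) but only (7, 2) is free — short on r1
  T_a still needs (4, 3) but only (7, 2) is free — short on r1


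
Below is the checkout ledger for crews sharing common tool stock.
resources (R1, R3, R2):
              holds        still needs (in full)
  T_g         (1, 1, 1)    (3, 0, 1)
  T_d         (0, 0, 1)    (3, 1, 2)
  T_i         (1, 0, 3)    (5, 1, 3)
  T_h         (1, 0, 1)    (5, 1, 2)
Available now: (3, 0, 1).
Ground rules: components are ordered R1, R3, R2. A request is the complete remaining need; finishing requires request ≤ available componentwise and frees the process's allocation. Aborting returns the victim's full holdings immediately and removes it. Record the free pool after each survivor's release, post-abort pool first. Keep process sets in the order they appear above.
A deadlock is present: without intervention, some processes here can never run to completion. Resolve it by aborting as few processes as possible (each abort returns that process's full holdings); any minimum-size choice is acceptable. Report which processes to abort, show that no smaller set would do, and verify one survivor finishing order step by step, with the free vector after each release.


The answer: abort T_i.
Key observation: the returned (1, 0, 3) from T_i is what brings T_h — unrunnable before, under any order — into play at step 2.
No smaller set exists: with zero aborts the deadlock remains.
The survivors complete as T_g, T_h, T_d. Walking it through (starting from the post-abort pool):
  pool = (4, 0, 4)
  T_g: need (3, 0, 1) fits (4, 0, 4); releases (1, 1, 1), pool now (5, 1, 5)
  T_h: need (5, 1, 2) fits (5, 1, 5); releases (1, 0, 1), pool now (6, 1, 6)
  T_d: need (3, 1, 2) fits (6, 1, 6); releases (0, 0, 1), pool now (6, 1, 7)


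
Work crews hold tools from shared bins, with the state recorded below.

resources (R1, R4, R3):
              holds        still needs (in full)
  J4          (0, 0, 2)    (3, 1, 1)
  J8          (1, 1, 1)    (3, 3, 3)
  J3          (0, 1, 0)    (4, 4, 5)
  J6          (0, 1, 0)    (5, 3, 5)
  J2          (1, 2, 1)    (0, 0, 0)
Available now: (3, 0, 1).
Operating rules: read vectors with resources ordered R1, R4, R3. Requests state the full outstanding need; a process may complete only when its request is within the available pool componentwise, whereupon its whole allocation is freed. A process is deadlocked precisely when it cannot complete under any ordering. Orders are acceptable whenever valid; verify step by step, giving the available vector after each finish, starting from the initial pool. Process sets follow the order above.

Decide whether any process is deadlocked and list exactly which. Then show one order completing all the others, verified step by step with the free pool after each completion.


The deadlocked set is J8, J3 and J6.
Key observation: the wall is R4: completing J2, J4 brings the pool only to (4, 2, 4), and all the rest need more.
The rest can finish in the order J2, J4. Verifying each step:
  pool = (3, 0, 1)
  J2: need (0, 0, 0) fits (3, 0, 1); releases (1, 2, 1), pool now (4, 2, 2)
  J4: need (3, 1, 1) fits (4, 2, 2); releases (0, 0, 2), pool now (4, 2, 4)
The stuck group stays short no matter what:
  J8 cannot run: need (3, 3, 3) vs free (4, 2, 4) (insufficient R4)
  J3 cannot run: need (4, 4, 5) vs free (4, 2, 4) (insufficient R4 and R3)
  J6 cannot run: need (5, 3, 5) vs free (4, 2, 4) (insufficient R1, R4 and R3)


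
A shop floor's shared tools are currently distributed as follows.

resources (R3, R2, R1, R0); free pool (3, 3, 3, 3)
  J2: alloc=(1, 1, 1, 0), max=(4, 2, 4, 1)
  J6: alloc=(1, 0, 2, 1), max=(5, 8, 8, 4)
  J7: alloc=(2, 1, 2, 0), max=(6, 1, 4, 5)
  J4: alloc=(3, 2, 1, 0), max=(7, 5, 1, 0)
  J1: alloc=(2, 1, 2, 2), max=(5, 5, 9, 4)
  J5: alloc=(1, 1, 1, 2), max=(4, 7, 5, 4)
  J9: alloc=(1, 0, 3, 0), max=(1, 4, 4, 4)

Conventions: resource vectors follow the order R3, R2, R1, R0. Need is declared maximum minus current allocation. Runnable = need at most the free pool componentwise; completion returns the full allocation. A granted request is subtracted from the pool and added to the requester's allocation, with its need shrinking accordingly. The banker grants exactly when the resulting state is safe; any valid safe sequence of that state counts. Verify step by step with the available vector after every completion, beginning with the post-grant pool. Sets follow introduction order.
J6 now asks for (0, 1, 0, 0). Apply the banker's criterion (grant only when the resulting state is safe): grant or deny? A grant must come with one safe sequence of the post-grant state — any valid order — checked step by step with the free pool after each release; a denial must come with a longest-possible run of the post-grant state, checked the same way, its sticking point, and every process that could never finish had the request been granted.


DENY — the pretend-granted state is unsafe.
Key observation: after J2, J4 the pool peaks at (7, 5, 5, 3), and each blocked process is short somewhere: J6 on R2, R1; J7 on R0; J1 on R1; J5 on R2; J9 on R0.
After a pretend grant, a maximal execution: J2, J4 — then nothing else fits. Walking it through:
  pool = (3, 2, 3, 3)
  run J2 (needs (3, 1, 3, 1), free (3, 2, 3, 3)); after release of (1, 1, 1, 0) the pool is (4, 3, 4, 3)
  run J4 (needs (4, 3, 0, 0), free (4, 3, 4, 3)); after release of (3, 2, 1, 0) the pool is (7, 5, 5, 3)
  blocked: J6 wants (4, 7, 6, 3), pool (7, 5, 5, 3) — not enough R2 and R1
  blocked: J7 wants (4, 0, 2, 5), pool (7, 5, 5, 3) — not enough R0
  blocked: J1 wants (3, 4, 7, 2), pool (7, 5, 5, 3) — not enough R1
  blocked: J5 wants (3, 6, 4, 2), pool (7, 5, 5, 3) — not enough R2
  blocked: J9 wants (0, 4, 1, 4), pool (7, 5, 5, 3) — not enough R0
Had the request been granted, J6, J7, J1, J5 and J9 could never finish.


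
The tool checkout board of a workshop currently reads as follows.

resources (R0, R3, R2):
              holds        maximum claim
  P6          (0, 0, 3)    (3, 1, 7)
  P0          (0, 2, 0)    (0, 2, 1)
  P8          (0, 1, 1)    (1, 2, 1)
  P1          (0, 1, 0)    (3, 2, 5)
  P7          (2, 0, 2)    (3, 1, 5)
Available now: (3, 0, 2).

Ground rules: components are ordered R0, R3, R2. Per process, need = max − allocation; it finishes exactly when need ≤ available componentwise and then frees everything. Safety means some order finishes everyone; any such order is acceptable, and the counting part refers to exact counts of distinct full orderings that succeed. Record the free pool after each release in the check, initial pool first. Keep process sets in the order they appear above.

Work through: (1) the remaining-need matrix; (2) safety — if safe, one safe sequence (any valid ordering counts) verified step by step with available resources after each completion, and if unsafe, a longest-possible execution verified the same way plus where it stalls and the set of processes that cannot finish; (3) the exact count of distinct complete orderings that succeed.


(1) Outstanding need per process (order R0, R3, R2):
  P6: (3, 1, 4)
  P0: (0, 0, 1)
  P8: (1, 1, 0)
  P1: (3, 1, 5)
  P7: (1, 1, 3)
(2) SAFE — a valid safe sequence is P0, P8, P7, P6, P1.
Key observation: P7 is the earliest step where a requested resource binds exactly: need (1, 1, 3), pool (3, 3, 3) at its turn.
Step-by-step check:
  pool = (3, 0, 2)
  P0 needs (0, 0, 1) <= (3, 0, 2) -> finishes; pool += (0, 2, 0) = (3, 2, 2)
  P8 needs (1, 1, 0) <= (3, 2, 2) -> finishes; pool += (0, 1, 1) = (3, 3, 3)
  P7 needs (1, 1, 3) <= (3, 3, 3) -> finishes; pool += (2, 0, 2) = (5, 3, 5)
  P6 needs (3, 1, 4) <= (5, 3, 5) -> finishes; pool += (0, 0, 3) = (5, 3, 8)
  P1 needs (3, 1, 5) <= (5, 3, 8) -> finishes; pool += (0, 1, 0) = (5, 4, 8)
(3) Exactly 2 of the possible complete orderings are safe sequences.


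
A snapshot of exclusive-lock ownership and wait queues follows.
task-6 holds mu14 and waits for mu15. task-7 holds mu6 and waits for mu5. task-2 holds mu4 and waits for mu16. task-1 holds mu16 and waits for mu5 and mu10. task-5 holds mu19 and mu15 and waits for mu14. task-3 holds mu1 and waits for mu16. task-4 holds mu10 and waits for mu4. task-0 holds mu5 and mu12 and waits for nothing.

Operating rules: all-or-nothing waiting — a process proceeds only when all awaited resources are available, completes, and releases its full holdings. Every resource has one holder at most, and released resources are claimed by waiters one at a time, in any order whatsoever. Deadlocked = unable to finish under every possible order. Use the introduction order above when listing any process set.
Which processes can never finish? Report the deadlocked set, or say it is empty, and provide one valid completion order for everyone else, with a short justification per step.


Deadlocked: task-6, task-2, task-1, task-5, task-3 and task-4.
Key observation: the knot is the closed ring of waits task-6 -> task-5 -> task-6; task-2, task-1 and task-4 are caught in further circular waits and task-3 waits into the deadlock from upstream.
One completion order for the rest: task-0, task-7.
Step-by-step check:
  task-0 waits on nothing -> runs at once and releases mu5 and mu12
  task-7: everything it awaited (mu5) is free; runs, freeing mu6


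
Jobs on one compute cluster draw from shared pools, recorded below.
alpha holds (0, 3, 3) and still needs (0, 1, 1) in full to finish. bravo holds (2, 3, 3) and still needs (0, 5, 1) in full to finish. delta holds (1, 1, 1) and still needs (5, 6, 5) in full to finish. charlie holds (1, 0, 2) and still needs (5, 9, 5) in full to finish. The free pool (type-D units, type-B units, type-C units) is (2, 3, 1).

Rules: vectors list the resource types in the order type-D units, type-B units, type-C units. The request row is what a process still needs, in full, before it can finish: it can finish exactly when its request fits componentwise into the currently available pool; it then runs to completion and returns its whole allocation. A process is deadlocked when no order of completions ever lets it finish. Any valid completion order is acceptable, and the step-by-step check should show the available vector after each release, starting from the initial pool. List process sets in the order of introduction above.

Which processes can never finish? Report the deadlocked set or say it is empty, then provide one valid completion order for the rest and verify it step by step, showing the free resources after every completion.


The deadlocked set is delta and charlie.
Key observation: the pool after alpha, bravo is (4, 9, 7); every surviving request exceeds it in type-D units, so progress ends there.
The rest can finish in the order alpha, bravo. Step-by-step check:
  pool = (2, 3, 1)
  alpha needs (0, 1, 1) <= (2, 3, 1) -> finishes; pool += (0, 3, 3) = (2, 6, 4)
  bravo needs (0, 5, 1) <= (2, 6, 4) -> finishes; pool += (2, 3, 3) = (4, 9, 7)
None of the blocked processes ever fits:
  delta still needs (5, 6, 5) but only (4, 9, 7) is free — short on type-D units
  charlie still needs (5, 9, 5) but only (4, 9, 7) is free — short on type-D units


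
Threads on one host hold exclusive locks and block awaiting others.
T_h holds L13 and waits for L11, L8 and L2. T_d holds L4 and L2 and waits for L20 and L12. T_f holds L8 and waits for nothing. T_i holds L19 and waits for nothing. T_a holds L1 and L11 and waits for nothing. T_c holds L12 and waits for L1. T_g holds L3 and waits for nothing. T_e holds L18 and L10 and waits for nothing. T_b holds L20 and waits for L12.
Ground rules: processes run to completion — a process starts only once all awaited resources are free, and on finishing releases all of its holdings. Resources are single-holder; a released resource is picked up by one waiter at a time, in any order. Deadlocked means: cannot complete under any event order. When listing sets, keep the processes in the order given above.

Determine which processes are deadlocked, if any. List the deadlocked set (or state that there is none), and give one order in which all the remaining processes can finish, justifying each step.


Nothing here is deadlocked.
Key observation: no waiting chain loops back on itself — every chain ends at a process that waits on nothing, so everyone eventually runs.
The rest can finish in the order T_a, T_c, T_e, T_b, T_i, T_f, T_g, T_d, T_h.
Walking it through:
  T_a waits on nothing -> runs at once and releases L1 and L11
  run T_c (all its waits — L1 — are resolved); releases L12
  T_e waits on nothing -> runs at once and releases L18 and L10
  run T_b (all its waits — L12 — are resolved); releases L20
  T_i waits on nothing -> runs at once and releases L19
  T_f waits on nothing -> runs at once and releases L8
  T_g waits on nothing -> runs at once and releases L3
  run T_d (all its waits — L20 and L12 — are resolved); releases L4 and L2
  run T_h (all its waits — L11, L8 and L2 — are resolved); releases L13


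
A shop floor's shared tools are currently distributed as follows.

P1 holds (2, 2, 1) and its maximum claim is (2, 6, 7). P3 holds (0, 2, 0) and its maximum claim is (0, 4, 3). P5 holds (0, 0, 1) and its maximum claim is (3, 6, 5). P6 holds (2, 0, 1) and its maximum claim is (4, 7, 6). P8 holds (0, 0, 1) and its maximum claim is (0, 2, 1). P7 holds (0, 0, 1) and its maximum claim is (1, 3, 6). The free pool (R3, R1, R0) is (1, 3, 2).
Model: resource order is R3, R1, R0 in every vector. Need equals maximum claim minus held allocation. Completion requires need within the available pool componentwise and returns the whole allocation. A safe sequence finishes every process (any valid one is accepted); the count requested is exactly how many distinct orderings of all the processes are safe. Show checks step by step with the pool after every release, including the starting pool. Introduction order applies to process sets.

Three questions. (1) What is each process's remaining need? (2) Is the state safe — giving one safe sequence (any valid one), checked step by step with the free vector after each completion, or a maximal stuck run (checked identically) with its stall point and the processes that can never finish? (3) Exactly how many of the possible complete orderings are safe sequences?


(1) Remaining need (order R3, R1, R0):
  P1: (0, 4, 6)
  P3: (0, 2, 3)
  P5: (3, 6, 4)
  P6: (2, 7, 5)
  P8: (0, 2, 0)
  P7: (1, 3, 5)
(2) UNSAFE — no complete ordering exists.
Key observation: after P8, P3 complete, (1, 5, 3) is the best the pool ever gets, yet each leftover process wants more R0.
Going as far as possible: P8, P3; after that, nothing fits. Step-by-step check:
  pool = (1, 3, 2)
  P8: need (0, 2, 0) fits (1, 3, 2); releases (0, 0, 1), pool now (1, 3, 3)
  P3: need (0, 2, 3) fits (1, 3, 3); releases (0, 2, 0), pool now (1, 5, 3)
  blocked: P1 wants (0, 4, 6), pool (1, 5, 3) — not enough R0
  blocked: P5 wants (3, 6, 4), pool (1, 5, 3) — not enough R3, R1 and R0
  blocked: P6 wants (2, 7, 5), pool (1, 5, 3) — not enough R3, R1 and R0
  blocked: P7 wants (1, 3, 5), pool (1, 5, 3) — not enough R0
Processes that can never finish: P1, P5, P6 and P7.
(3) The exact count: 0 of the possible complete orderings are safe sequences.


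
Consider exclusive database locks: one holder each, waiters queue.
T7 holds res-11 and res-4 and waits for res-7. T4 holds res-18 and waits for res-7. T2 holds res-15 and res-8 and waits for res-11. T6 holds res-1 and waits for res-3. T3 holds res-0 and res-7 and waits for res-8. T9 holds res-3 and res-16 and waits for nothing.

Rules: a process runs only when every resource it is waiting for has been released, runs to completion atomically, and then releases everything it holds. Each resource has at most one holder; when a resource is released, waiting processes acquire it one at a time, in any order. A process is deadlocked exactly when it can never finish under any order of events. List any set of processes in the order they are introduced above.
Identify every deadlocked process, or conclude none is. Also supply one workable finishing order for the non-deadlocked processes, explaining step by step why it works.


Deadlocked set: T7, T4, T2 and T3.
Key observation: the waits loop around T7 -> T3 -> T2 -> T7 with no way out; T4 waits into the deadlock from upstream.
The rest can finish in the order T9, T6.
Check, step by step:
  run T9 (it waits on nothing); releases res-3 and res-16
  T6: everything it awaited (res-3) is free; runs, freeing res-1


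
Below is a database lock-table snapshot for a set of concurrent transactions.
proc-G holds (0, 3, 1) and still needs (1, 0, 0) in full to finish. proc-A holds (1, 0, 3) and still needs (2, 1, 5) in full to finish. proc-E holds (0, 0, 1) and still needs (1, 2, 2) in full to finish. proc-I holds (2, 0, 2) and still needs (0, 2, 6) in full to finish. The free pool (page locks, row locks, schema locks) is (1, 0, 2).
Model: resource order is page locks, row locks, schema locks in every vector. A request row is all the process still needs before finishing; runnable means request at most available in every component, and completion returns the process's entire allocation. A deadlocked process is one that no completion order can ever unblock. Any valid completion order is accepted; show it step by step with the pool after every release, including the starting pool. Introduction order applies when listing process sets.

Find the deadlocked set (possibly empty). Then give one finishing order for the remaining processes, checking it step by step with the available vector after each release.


Deadlocked: proc-A and proc-I.
Key observation: after proc-G, proc-E complete, (1, 3, 4) is the best the pool ever gets, yet each leftover process wants more schema locks.
A valid finishing order for the others: proc-G, proc-E. Walking it through:
  pool = (1, 0, 2)
  proc-G: need (1, 0, 0) fits (1, 0, 2); releases (0, 3, 1), pool now (1, 3, 3)
  proc-E: need (1, 2, 2) fits (1, 3, 3); releases (0, 0, 1), pool now (1, 3, 4)
The stuck group stays short no matter what:
  blocked: proc-A wants (2, 1, 5), pool (1, 3, 4) — not enough page locks and schema locks
  blocked: proc-I wants (0, 2, 6), pool (1, 3, 4) — not enough schema locks


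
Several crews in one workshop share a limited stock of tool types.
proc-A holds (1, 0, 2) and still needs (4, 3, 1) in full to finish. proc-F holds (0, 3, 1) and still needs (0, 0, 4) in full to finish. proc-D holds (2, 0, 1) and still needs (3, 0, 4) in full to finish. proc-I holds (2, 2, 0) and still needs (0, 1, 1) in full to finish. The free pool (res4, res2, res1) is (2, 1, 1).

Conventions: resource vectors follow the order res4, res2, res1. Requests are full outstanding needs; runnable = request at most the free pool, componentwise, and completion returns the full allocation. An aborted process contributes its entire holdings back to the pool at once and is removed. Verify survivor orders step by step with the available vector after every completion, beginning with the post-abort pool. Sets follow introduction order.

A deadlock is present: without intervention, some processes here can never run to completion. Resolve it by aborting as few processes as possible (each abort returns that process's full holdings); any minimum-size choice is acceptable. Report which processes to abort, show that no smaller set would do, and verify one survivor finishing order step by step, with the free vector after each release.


The answer: abort proc-F.
Key observation: aborting proc-F returns (0, 3, 1), and proc-D — hopeless before — runs at step 3 with the returned capacity in the pool.
Why nothing smaller works: aborting no one leaves the state deadlocked as given.
The survivors complete as proc-I, proc-A, proc-D. Verifying each step (starting from the post-abort pool):
  pool = (2, 4, 2)
  proc-I needs (0, 1, 1) <= (2, 4, 2) -> finishes; pool += (2, 2, 0) = (4, 6, 2)
  proc-A needs (4, 3, 1) <= (4, 6, 2) -> finishes; pool += (1, 0, 2) = (5, 6, 4)
  proc-D needs (3, 0, 4) <= (5, 6, 4) -> finishes; pool += (2, 0, 1) = (7, 6, 5)


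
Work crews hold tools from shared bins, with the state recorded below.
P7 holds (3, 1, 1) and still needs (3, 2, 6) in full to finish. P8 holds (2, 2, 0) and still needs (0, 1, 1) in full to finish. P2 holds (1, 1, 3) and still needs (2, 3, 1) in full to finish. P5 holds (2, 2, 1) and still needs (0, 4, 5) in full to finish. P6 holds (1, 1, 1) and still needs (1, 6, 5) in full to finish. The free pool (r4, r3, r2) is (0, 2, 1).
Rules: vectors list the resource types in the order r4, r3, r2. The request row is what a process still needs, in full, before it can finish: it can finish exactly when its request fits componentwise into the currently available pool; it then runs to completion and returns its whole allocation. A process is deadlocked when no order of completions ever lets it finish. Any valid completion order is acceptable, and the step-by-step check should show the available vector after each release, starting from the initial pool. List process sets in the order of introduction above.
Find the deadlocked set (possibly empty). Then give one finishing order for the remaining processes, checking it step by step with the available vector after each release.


Deadlocked: P7, P5 and P6.
Key observation: after P8, P2 complete, (3, 5, 4) is the best the pool ever gets, yet each leftover process wants more r2.
A valid finishing order for the others: P8, P2. Step-by-step check:
  pool = (0, 2, 1)
  run P8 (needs (0, 1, 1), free (0, 2, 1)); after release of (2, 2, 0) the pool is (2, 4, 1)
  run P2 (needs (2, 3, 1), free (2, 4, 1)); after release of (1, 1, 3) the pool is (3, 5, 4)
The stuck group stays short no matter what:
  P7 cannot run: need (3, 2, 6) vs free (3, 5, 4) (insufficient r2)
  P5 cannot run: need (0, 4, 5) vs free (3, 5, 4) (insufficient r2)
  P6 cannot run: need (1, 6, 5) vs free (3, 5, 4) (insufficient r3 and r2)


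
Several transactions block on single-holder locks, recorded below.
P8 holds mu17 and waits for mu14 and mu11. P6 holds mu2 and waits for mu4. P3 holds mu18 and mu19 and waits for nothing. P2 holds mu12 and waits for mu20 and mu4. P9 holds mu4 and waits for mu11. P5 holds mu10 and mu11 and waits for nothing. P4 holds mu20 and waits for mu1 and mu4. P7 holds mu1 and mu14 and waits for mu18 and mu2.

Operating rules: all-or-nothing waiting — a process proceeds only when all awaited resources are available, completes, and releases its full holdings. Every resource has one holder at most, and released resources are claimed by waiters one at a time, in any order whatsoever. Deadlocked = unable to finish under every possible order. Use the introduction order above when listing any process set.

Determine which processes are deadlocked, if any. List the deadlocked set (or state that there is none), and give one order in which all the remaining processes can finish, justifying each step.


Nothing here is deadlocked.
Key observation: the wait graph is acyclic; completion cascades from the unblocked processes through everyone else.
One completion order for the rest: P5, P9, P6, P3, P7, P4, P8, P2.
Step-by-step check:
  P5: no waits; runs immediately, freeing mu10 and mu11
  P9: everything it awaited (mu11) is free; runs, freeing mu4
  P6: everything it awaited (mu4) is free; runs, freeing mu2
  P3: no waits; runs immediately, freeing mu18 and mu19
  P7: everything it awaited (mu18 and mu2) is free; runs, freeing mu1 and mu14
  P4: everything it awaited (mu1 and mu4) is free; runs, freeing mu20
  P8: everything it awaited (mu14 and mu11) is free; runs, freeing mu17
  P2: everything it awaited (mu20 and mu4) is free; runs, freeing mu12


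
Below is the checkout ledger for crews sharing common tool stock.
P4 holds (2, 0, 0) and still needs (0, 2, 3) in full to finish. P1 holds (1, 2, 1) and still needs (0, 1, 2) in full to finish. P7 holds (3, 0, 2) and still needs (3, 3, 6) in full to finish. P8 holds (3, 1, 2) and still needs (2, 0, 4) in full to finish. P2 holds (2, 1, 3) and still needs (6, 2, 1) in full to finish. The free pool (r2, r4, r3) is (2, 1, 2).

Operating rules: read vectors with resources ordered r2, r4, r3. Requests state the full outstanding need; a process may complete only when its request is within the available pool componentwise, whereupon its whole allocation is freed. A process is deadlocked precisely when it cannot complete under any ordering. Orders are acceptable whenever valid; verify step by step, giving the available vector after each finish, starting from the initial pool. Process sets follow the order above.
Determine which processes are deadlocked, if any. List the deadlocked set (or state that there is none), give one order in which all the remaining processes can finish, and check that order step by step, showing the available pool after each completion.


Deadlocked: P7, P8 and P2.
Key observation: after P1, P4 the pool peaks at (5, 3, 3), and each blocked process is short somewhere: P7 on r3; P8 on r3; P2 on r2.
The rest can finish in the order P1, P4. Check, step by step:
  pool = (2, 1, 2)
  P1: need (0, 1, 2) fits (2, 1, 2); releases (1, 2, 1), pool now (3, 3, 3)
  P4: need (0, 2, 3) fits (3, 3, 3); releases (2, 0, 0), pool now (5, 3, 3)
The blocked processes can never fit:
  blocked: P7 wants (3, 3, 6), pool (5, 3, 3) — not enough r3
  blocked: P8 wants (2, 0, 4), pool (5, 3, 3) — not enough r3
  blocked: P2 wants (6, 2, 1), pool (5, 3, 3) — not enough r2


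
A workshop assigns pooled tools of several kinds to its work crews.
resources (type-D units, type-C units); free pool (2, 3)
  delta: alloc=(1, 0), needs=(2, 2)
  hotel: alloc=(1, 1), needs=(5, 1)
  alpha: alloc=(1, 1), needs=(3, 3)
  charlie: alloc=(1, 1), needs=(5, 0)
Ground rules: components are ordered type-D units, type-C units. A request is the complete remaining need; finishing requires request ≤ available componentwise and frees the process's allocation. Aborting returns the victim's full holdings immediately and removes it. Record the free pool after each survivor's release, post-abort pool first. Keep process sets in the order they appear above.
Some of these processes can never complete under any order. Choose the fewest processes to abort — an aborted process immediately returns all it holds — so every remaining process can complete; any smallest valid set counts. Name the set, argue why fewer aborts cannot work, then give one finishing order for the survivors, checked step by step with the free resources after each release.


The answer: abort hotel.
Key observation: charlie was stuck for good until hotel gave back (1, 1); in the order shown it finishes at step 3.
No smaller set exists: with zero aborts the deadlock remains.
Survivors finish in the order: delta, alpha, charlie. Walking it through (pool after the aborts first):
  pool = (3, 4)
  delta needs (2, 2) <= (3, 4) -> finishes; pool += (1, 0) = (4, 4)
  alpha needs (3, 3) <= (4, 4) -> finishes; pool += (1, 1) = (5, 5)
  charlie needs (5, 0) <= (5, 5) -> finishes; pool += (1, 1) = (6, 6)


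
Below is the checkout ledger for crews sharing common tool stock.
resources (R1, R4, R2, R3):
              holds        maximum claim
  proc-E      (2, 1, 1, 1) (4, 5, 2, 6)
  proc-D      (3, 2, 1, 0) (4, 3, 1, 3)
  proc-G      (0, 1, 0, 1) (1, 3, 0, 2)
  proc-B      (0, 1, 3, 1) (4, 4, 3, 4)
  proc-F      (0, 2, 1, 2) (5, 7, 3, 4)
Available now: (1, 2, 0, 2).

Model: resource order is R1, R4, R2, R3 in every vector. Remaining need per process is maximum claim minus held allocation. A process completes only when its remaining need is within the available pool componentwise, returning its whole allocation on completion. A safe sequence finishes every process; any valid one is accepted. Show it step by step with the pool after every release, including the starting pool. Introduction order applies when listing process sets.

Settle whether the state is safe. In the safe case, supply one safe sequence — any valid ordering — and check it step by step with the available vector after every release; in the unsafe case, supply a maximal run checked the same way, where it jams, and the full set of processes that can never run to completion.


UNSAFE — no complete ordering exists.
Key observation: after proc-G, proc-D, proc-B the pool peaks at (4, 6, 4, 4), and each blocked process is short somewhere: proc-E on R3; proc-F on R1.
Going as far as possible: proc-G, proc-D, proc-B; after that, nothing fits. Step-by-step check:
  pool = (1, 2, 0, 2)
  proc-G: need (1, 2, 0, 1) fits (1, 2, 0, 2); releases (0, 1, 0, 1), pool now (1, 3, 0, 3)
  proc-D: need (1, 1, 0, 3) fits (1, 3, 0, 3); releases (3, 2, 1, 0), pool now (4, 5, 1, 3)
  proc-B: need (4, 3, 0, 3) fits (4, 5, 1, 3); releases (0, 1, 3, 1), pool now (4, 6, 4, 4)
  blocked: proc-E wants (2, 4, 1, 5), pool (4, 6, 4, 4) — not enough R3
  blocked: proc-F wants (5, 5, 2, 2), pool (4, 6, 4, 4) — not enough R1
Never able to finish: proc-E and proc-F.


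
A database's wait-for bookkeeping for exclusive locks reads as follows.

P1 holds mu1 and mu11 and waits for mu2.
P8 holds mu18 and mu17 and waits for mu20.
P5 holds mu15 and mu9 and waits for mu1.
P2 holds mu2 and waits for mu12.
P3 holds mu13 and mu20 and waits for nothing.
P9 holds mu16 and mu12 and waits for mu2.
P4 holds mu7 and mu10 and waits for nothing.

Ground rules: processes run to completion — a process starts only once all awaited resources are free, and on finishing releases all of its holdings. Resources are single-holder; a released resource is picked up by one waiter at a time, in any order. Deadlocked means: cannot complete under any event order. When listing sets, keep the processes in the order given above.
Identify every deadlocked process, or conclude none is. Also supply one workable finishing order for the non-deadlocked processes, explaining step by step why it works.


Deadlocked set: P1, P5, P2 and P9.
Key observation: the wait chain closes on itself along P2 -> P9 -> P2; P1 and P5 wait into the deadlock from upstream.
One completion order for the rest: P3, P4, P8.
Verifying each step:
  P3: no waits; runs immediately, freeing mu13 and mu20
  P4: no waits; runs immediately, freeing mu7 and mu10
  P8 waits on mu20 — all released -> runs and releases mu18 and mu17


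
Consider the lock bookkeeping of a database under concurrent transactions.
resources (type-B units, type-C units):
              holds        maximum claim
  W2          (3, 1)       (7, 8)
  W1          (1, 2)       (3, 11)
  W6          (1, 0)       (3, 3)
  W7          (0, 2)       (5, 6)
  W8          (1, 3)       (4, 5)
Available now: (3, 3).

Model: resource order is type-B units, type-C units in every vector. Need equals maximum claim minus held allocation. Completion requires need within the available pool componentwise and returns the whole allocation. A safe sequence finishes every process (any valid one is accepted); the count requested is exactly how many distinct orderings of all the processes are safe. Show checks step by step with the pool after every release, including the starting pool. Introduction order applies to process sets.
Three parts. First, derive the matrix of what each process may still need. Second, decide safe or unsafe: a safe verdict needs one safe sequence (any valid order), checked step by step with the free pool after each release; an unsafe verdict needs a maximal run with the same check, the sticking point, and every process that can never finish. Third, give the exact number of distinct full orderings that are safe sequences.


(1) Need matrix, components ordered type-B units, type-C units:
  W2: (4, 7)
  W1: (2, 9)
  W6: (2, 3)
  W7: (5, 4)
  W8: (3, 2)
(2) The state is SAFE; one workable sequence: W6, W8, W7, W2, W1.
Key observation: reading the order forward, W6 is the first process whose need (2, 3) meets the free pool (3, 3) exactly on a resource it requests.
Verifying each step:
  pool = (3, 3)
  run W6 (needs (2, 3), free (3, 3)); after release of (1, 0) the pool is (4, 3)
  run W8 (needs (3, 2), free (4, 3)); after release of (1, 3) the pool is (5, 6)
  run W7 (needs (5, 4), free (5, 6)); after release of (0, 2) the pool is (5, 8)
  run W2 (needs (4, 7), free (5, 8)); after release of (3, 1) the pool is (8, 9)
  run W1 (needs (2, 9), free (8, 9)); after release of (1, 2) the pool is (9, 11)
(3) Precisely 2 of the possible complete orderings are safe sequences.


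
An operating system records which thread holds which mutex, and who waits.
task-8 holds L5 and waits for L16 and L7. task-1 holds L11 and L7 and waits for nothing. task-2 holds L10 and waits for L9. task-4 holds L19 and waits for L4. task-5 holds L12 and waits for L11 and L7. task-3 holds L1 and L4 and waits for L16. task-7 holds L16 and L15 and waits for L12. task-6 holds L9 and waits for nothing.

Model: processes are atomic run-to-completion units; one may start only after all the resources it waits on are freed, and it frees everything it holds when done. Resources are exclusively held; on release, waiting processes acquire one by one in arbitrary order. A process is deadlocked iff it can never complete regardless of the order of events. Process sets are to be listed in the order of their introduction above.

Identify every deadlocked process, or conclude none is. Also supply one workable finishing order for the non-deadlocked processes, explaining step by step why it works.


Nothing here is deadlocked.
Key observation: the wait relation is loop-free; peeling off processes with no waits unwinds the whole state.
One completion order for the rest: task-1, task-6, task-5, task-7, task-2, task-3, task-8, task-4.
Verifying each step:
  run task-1 (it waits on nothing); releases L11 and L7
  run task-6 (it waits on nothing); releases L9
  run task-5 (all its waits — L11 and L7 — are resolved); releases L12
  run task-7 (all its waits — L12 — are resolved); releases L16 and L15
  run task-2 (all its waits — L9 — are resolved); releases L10
  run task-3 (all its waits — L16 — are resolved); releases L1 and L4
  run task-8 (all its waits — L16 and L7 — are resolved); releases L5
  run task-4 (all its waits — L4 — are resolved); releases L19


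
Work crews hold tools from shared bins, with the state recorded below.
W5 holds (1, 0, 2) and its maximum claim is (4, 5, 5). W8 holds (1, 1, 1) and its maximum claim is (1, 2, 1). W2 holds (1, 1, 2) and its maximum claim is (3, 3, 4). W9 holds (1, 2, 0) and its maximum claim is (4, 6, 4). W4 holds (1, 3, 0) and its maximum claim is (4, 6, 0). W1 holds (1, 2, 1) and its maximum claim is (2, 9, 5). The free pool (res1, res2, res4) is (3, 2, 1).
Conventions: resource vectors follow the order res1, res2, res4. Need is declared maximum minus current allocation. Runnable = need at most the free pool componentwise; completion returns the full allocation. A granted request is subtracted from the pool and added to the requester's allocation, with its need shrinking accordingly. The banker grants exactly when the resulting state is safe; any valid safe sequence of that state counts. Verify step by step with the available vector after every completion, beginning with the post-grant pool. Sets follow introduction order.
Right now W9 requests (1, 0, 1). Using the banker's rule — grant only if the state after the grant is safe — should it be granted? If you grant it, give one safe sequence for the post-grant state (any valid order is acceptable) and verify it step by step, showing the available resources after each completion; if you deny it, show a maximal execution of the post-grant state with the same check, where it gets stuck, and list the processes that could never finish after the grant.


DENY — the pretend-granted state is unsafe.
Key observation: W8, W4 can finish, but then (4, 6, 1) is all there is, and the blocked group's res4 demands exceed it.
On the post-grant state, W8, W4 is a maximal run — nothing extends it. Verifying each step:
  pool = (2, 2, 0)
  W8: need (0, 1, 0) fits (2, 2, 0); releases (1, 1, 1), pool now (3, 3, 1)
  W4: need (3, 3, 0) fits (3, 3, 1); releases (1, 3, 0), pool now (4, 6, 1)
  blocked: W5 wants (3, 5, 3), pool (4, 6, 1) — not enough res4
  blocked: W2 wants (2, 2, 2), pool (4, 6, 1) — not enough res4
  blocked: W9 wants (2, 4, 3), pool (4, 6, 1) — not enough res4
  blocked: W1 wants (1, 7, 4), pool (4, 6, 1) — not enough res2 and res4
Post-grant, the permanently blocked set is W5, W2, W9 and W1.
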